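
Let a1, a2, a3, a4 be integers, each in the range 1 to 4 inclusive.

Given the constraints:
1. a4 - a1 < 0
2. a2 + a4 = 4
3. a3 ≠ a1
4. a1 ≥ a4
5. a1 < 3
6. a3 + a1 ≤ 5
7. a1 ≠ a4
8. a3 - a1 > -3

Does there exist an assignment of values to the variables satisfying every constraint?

Satisfiable

Take a1 = 2, a2 = 3, a3 = 1, a4 = 1. Then constraint 1: a4 - a1 = -1; constraint 2: a2 + a4 = 4, and every other listed constraint is also met.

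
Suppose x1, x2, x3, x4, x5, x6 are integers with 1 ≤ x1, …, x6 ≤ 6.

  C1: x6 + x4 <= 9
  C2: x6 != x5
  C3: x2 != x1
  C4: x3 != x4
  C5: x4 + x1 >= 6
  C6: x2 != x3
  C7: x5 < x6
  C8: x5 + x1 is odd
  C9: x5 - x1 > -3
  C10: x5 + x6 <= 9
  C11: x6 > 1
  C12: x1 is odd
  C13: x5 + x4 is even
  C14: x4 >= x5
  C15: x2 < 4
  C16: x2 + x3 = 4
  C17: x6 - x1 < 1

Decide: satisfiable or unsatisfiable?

Satisfiable

The assignment x1 = 5, x2 = 3, x3 = 1, x4 = 4, x5 = 4, x6 = 5 works:
  constraint 1 holds since x6 + x4 = 9.
  constraint 5 holds since x4 + x1 = 9.
  constraint 9 holds since x5 - x1 = -1.
The rest check out directly.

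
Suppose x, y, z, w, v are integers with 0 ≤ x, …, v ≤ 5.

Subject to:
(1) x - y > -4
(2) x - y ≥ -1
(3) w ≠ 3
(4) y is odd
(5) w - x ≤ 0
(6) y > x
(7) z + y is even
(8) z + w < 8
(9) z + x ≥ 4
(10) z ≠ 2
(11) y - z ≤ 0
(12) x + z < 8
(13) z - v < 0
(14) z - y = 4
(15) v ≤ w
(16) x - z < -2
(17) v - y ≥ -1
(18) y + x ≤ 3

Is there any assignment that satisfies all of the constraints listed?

Constraints 5, 6, 11, 13, and 15 give v ≤ w, w ≤ x, x < y, y ≤ z, z < v. Chaining: v ≤ w ≤ x < y ≤ z < v, which forces v < v — impossible.

Unsatisfiable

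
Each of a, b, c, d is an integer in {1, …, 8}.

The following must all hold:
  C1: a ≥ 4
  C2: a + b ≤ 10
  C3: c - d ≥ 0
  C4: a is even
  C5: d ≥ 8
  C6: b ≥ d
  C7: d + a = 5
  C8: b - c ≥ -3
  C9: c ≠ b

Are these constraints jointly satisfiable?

From constraint 1: a ≥ 4. From constraints 5 and 6: b ≥ d ≥ 8. Hence a + b ≥ 12. But constraint 2 requires a + b ≤ 10, and 10 < 12. Contradiction.

Unsatisfiable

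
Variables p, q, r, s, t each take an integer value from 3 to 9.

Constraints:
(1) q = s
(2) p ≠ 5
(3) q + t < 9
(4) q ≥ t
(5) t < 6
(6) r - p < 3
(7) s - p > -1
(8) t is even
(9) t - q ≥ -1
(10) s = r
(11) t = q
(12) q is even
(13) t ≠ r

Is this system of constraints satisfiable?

Unsatisfiable

From constraints 1, 10, and 11, t = q = s = r, so t = r. But constraint 13 says t ≠ r. Contradiction.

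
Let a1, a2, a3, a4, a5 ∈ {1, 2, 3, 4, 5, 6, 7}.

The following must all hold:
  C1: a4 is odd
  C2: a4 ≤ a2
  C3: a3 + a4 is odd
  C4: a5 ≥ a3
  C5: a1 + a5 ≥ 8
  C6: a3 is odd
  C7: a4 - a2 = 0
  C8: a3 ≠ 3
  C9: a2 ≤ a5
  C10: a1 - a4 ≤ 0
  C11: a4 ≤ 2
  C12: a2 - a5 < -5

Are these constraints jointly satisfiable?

Unsatisfiable

Constraint 6 makes a3 odd and constraint 1 makes a4 odd, so a3 + a4 must be even. Constraint 3 says a3 + a4 is odd — contradiction.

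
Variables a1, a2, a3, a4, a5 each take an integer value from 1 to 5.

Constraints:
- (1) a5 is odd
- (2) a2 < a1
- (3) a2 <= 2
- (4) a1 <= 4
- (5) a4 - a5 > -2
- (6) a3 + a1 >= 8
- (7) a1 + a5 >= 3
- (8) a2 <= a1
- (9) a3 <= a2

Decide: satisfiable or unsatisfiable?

Unsatisfiable

From constraints 3 and 9: a3 ≤ a2 ≤ 2. From constraint 4: a1 ≤ 4. Hence a3 + a1 ≤ 6. But constraint 6 requires a3 + a1 ≥ 8, and 8 > 6. Contradiction.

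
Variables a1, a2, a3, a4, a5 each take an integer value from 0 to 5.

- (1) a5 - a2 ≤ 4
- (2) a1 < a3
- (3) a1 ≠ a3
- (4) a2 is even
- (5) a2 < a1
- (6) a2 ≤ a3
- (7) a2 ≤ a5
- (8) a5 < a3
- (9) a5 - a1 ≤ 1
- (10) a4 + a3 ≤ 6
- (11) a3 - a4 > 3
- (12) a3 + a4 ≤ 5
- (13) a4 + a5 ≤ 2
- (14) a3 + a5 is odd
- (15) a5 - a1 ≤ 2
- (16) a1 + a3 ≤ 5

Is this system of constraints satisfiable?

Satisfiable

One satisfying assignment is a1 = 1, a2 = 0, a3 = 4, a4 = 0, a5 = 1.
For the less obvious constraints — constraint 1: a5 - a2 = 1; constraint 9: a5 - a1 = 0; constraint 10: a4 + a3 = 4 — and the others hold by inspection.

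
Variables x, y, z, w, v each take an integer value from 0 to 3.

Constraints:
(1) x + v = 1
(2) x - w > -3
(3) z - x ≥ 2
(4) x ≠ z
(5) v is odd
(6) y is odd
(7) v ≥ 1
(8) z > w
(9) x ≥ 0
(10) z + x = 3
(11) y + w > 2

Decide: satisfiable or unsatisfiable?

Satisfiable

Take x = 0, y = 3, z = 3, w = 1, v = 1. Then constraint 1: x + v = 1; constraint 2: x - w = -1; constraint 3: z - x = 3, and every other listed constraint is also met.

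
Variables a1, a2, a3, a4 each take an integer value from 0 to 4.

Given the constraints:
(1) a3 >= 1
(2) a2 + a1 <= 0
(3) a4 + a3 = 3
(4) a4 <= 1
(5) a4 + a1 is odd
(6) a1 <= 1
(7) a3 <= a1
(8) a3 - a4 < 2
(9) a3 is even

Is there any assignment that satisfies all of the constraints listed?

Unsatisfiable

From constraint 4: a4 ≤ 1. From constraints 6 and 7: a3 ≤ a1 ≤ 1. Hence a4 + a3 ≤ 2. But constraint 3 requires a4 + a3 = 3, and 3 > 2. Contradiction.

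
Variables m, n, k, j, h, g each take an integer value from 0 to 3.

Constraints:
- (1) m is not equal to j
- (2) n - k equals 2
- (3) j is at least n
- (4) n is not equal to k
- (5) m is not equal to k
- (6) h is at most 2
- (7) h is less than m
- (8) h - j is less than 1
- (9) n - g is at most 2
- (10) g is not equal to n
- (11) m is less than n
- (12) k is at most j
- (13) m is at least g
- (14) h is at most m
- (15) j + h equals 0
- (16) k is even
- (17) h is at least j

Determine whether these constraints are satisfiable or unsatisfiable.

Unsatisfiable

Constraints 3, 7, 11, and 17 give n ≤ j, j ≤ h, h < m, m < n. Chaining: n ≤ j ≤ h < m < n, which forces n < n — impossible.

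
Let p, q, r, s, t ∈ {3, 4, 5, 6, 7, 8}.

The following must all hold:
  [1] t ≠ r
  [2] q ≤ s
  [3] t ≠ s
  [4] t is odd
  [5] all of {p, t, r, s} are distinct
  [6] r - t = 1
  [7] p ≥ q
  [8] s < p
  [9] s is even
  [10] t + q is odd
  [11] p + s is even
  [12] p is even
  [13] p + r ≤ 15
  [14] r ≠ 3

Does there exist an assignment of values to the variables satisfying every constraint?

Satisfiable

One satisfying assignment is p = 8, q = 6, r = 4, s = 6, t = 3.
For the less obvious constraints — constraint 5: values 8, 3, 4, 6 are distinct; constraint 6: r - t = 1; constraint 13: p + r = 12 — and the others hold by inspection.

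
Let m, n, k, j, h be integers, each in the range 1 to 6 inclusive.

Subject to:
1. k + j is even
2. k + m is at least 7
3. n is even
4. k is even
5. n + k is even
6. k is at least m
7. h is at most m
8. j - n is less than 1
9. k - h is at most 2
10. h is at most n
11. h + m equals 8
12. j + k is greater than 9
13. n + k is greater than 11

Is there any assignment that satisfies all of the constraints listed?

Satisfiable

One satisfying assignment is m = 4, n = 6, k = 6, j = 6, h = 4.
For the less obvious constraints — constraint 2: k + m = 10; constraint 8: j - n = 0; constraint 9: k - h = 2 — and the others hold by inspection.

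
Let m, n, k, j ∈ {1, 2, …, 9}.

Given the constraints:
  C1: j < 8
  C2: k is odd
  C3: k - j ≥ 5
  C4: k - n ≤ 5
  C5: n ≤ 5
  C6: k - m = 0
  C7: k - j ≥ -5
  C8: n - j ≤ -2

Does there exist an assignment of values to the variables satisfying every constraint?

Unsatisfiable

Constraints 3, 4, and 8 give j − n ≥ 2, n − k ≥ -5, k − j ≥ 5.
Adding all 3 inequalities: the left sides telescope to 0, and the right sides sum to 2 + (-5) + 5 = 2. So 0 ≥ 2, which is false.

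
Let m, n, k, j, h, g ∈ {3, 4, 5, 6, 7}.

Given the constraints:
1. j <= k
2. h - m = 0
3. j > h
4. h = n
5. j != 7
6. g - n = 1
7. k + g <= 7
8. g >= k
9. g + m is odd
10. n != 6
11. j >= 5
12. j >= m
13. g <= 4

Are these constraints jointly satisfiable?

Unsatisfiable

From constraints 1 and 11: k ≥ j and j ≥ 5, so k ≥ 5. From constraints 8 and 13: k ≤ g and g ≤ 4, so k ≤ 4. But 4 < 5, so no value of k works.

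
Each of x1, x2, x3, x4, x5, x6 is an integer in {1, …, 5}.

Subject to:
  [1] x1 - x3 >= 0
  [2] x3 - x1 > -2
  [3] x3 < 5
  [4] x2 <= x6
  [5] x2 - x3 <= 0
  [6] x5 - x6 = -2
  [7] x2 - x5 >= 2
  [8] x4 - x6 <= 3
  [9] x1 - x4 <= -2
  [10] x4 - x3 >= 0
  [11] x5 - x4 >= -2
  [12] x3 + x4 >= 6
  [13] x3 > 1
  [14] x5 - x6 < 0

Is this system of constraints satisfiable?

Unsatisfiable

Constraints 1, 5, 7, 9, and 11 give x3 − x2 ≥ 0, x2 − x5 ≥ 2, x5 − x4 ≥ -2, x4 − x1 ≥ 2, x1 − x3 ≥ 0.
Adding all 5 inequalities: the left sides telescope to 0, and the right sides sum to 0 + 2 + (-2) + 2 + 0 = 2. So 0 ≥ 2, which is false.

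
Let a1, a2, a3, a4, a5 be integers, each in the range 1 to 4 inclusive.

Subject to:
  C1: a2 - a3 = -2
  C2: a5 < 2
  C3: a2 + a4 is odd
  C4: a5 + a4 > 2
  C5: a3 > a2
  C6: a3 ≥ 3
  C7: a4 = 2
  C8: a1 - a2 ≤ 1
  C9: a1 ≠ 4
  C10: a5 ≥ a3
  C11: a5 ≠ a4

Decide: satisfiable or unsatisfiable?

Unsatisfiable

From constraints 6 and 10: a5 ≥ a3 and a3 ≥ 3, so a5 ≥ 3. From constraint 2: a5 ≤ 1. But 1 < 3, so no value of a5 works.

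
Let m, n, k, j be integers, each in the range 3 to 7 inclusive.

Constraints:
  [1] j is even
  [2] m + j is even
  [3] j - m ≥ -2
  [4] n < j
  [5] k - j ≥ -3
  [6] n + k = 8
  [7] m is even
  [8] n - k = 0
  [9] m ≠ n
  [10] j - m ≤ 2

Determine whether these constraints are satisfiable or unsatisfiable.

Satisfiable

Try m = 6, n = 4, k = 4, j = 6.
Check constraint 3: j - m = 0; constraint 5: k - j = -2. The remaining constraints are straightforward to verify.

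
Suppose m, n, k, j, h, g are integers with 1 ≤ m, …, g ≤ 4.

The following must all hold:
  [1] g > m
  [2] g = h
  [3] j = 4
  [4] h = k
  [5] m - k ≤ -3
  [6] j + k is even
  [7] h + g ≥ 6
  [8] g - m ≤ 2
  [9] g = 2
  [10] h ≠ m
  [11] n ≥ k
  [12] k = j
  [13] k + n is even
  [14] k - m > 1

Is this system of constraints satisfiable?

Constraint 9 fixes g = 2 and constraint 3 fixes j = 4. Constraints 2, 4, and 12 give g = h = k = j, so g = j. But 2 ≠ 4 — contradiction.

Unsatisfiable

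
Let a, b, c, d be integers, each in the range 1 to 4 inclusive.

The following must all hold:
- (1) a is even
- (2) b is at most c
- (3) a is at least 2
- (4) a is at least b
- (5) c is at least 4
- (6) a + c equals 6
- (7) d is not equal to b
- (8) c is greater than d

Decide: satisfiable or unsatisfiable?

Setting (a, b, c, d) = (2, 2, 4, 3) satisfies everything: constraint 1: a = 2 is even; constraint 2: b = 2, c = 4; constraint 6: a + c = 6, and the others follow.

Satisfiable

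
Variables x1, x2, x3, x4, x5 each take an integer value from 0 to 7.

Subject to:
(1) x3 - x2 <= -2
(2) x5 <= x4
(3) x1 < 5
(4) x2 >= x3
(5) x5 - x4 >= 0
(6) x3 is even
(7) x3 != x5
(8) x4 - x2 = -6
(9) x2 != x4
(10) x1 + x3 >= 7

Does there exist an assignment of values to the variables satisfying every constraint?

Take x1 = 3, x2 = 6, x3 = 4, x4 = 0, x5 = 0. Then constraint 1: x3 - x2 = -2; constraint 5: x5 - x4 = 0, and every other listed constraint is also met.

Satisfiable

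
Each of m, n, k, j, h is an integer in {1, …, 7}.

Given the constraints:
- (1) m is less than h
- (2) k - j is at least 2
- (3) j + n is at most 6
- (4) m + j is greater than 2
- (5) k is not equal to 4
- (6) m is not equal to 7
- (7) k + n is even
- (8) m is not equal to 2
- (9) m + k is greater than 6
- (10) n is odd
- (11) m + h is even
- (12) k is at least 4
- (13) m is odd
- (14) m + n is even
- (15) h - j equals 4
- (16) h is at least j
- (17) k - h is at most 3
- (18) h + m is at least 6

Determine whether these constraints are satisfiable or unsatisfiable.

Try m = 1, n = 1, k = 7, j = 3, h = 7.
Check constraint 2: k - j = 4; constraint 3: j + n = 4. The remaining constraints are straightforward to verify.

Satisfiable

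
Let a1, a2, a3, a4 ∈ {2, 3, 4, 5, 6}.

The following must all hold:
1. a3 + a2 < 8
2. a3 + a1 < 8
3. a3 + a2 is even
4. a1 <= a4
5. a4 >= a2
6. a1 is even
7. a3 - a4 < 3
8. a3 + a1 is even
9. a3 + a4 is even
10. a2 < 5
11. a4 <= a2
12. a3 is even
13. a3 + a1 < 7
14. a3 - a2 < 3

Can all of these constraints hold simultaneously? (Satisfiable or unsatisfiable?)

Setting (a1, a2, a3, a4) = (2, 2, 4, 2) satisfies everything: constraint 1: a3 + a2 = 6; constraint 2: a3 + a1 = 6; constraint 7: a3 - a4 = 2, and the others follow.

Satisfiable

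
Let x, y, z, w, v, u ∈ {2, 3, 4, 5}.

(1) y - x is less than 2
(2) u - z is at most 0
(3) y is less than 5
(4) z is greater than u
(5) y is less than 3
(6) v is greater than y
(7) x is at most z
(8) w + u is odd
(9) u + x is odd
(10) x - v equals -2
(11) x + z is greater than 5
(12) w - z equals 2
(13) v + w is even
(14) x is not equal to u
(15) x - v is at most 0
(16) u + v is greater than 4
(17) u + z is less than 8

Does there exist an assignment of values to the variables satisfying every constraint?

Satisfiable

One satisfying assignment is x = 3, y = 2, z = 3, w = 5, v = 5, u = 2.
For the less obvious constraints — constraint 1: y - x = -1; constraint 2: u - z = -1; constraint 10: x - v = -2 — and the others hold by inspection.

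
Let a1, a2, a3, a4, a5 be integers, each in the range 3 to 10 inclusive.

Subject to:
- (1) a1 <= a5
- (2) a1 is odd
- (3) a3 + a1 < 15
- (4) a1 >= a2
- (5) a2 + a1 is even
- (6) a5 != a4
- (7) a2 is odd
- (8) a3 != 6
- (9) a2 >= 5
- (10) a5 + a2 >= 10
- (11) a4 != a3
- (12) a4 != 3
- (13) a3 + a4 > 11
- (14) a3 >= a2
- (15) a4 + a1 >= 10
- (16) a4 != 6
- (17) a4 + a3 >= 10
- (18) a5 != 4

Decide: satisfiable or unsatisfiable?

The assignment a1 = 5, a2 = 5, a3 = 7, a4 = 5, a5 = 7 works:
  constraint 3 holds since a3 + a1 = 12.
  constraint 10 holds since a5 + a2 = 12.
  constraint 13 holds since a3 + a4 = 12.
The rest check out directly.

Satisfiable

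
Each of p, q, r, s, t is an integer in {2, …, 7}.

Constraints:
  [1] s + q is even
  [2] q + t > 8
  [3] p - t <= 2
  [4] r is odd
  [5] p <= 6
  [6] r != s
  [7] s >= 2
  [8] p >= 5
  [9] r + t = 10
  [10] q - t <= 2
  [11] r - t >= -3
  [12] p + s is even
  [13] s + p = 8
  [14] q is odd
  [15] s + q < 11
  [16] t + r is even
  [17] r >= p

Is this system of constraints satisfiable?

Setting (p, q, r, s, t) = (5, 5, 5, 3, 5) satisfies everything: constraint 2: q + t = 10; constraint 3: p - t = 0, and the others follow.

Satisfiable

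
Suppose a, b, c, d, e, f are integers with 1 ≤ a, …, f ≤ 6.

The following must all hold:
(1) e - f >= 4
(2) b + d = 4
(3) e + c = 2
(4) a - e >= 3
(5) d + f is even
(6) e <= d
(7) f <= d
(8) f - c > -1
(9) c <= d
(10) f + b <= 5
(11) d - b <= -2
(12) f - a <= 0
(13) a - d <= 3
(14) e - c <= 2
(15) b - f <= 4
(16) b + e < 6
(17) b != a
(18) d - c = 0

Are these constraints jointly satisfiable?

Constraints 1, 4, 11, 13, and 15 give f − b ≥ -4, b − d ≥ 2, d − a ≥ -3, a − e ≥ 3, e − f ≥ 4.
Adding all 5 inequalities: the left sides telescope to 0, and the right sides sum to (-4) + 2 + (-3) + 3 + 4 = 2. So 0 ≥ 2, which is false.

Unsatisfiable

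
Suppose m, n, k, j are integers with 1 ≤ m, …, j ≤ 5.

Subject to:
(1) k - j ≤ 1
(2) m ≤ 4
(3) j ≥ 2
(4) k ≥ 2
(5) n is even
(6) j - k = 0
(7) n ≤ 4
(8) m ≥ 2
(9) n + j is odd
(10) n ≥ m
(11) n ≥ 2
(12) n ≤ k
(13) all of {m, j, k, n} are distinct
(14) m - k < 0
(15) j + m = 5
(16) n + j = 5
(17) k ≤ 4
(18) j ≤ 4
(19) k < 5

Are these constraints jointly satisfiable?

Unsatisfiable

Constraints 2, 3, 4, 7, 8, 11, 17, and 18 confine each of m, j, k, n to the 3 values {2, …, 4}.
Constraint 13 requires all 4 of them to be distinct, but only 3 values are available — impossible by the pigeonhole principle.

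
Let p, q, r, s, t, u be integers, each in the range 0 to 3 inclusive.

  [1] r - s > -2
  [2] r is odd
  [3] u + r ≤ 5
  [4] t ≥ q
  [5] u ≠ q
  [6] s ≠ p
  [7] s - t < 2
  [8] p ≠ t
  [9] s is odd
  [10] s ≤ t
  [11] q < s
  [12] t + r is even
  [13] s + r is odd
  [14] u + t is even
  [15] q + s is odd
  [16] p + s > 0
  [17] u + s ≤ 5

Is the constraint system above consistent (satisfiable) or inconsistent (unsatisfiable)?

Constraint 9 makes s odd and constraint 2 makes r odd, so s + r must be even. Constraint 13 says s + r is odd — contradiction.

Unsatisfiable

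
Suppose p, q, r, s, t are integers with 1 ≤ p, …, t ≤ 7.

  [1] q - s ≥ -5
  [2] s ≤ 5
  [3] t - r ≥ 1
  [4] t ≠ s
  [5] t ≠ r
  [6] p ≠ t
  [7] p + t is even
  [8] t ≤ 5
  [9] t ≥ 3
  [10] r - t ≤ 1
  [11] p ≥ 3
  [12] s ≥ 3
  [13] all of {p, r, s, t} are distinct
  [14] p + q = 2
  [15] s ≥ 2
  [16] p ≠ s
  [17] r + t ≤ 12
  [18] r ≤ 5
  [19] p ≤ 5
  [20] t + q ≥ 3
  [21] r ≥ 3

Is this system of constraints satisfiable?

Constraints 2, 8, 9, 11, 12, 18, 19, and 21 confine each of p, r, s, t to the 3 values {3, …, 5}.
Constraint 13 requires all 4 of them to be distinct, but only 3 values are available — impossible by the pigeonhole principle.

Unsatisfiable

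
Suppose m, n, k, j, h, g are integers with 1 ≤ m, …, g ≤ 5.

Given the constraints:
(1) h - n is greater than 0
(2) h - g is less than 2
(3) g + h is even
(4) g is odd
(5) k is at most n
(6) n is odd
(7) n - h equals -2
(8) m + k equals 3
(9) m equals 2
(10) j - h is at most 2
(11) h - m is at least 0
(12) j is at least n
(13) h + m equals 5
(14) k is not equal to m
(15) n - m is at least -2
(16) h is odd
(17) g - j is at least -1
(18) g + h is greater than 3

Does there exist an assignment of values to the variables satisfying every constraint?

Try m = 2, n = 1, k = 1, j = 3, h = 3, g = 3.
Check constraint 1: h - n = 2; constraint 2: h - g = 0; constraint 7: n - h = -2. The remaining constraints are straightforward to verify.

Satisfiable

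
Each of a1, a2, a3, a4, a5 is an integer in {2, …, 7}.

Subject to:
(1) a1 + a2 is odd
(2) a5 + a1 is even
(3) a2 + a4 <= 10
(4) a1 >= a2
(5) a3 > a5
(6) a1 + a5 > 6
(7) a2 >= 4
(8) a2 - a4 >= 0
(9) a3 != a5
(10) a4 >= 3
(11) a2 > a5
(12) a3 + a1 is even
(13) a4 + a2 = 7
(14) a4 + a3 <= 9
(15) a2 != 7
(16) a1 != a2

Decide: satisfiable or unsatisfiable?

Satisfiable

Take a1 = 5, a2 = 4, a3 = 5, a4 = 3, a5 = 3. Then constraint 3: a2 + a4 = 7; constraint 6: a1 + a5 = 8, and every other listed constraint is also met.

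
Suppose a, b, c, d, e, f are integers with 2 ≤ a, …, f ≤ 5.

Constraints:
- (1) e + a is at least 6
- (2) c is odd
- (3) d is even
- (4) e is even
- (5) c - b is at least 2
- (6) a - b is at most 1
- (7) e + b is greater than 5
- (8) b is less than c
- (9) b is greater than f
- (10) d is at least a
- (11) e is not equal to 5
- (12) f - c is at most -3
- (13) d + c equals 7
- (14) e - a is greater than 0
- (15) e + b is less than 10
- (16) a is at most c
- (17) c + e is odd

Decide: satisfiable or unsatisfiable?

Setting (a, b, c, d, e, f) = (2, 3, 5, 2, 4, 2) satisfies everything: constraint 1: e + a = 6; constraint 5: c - b = 2; constraint 6: a - b = -1, and the others follow.

Satisfiable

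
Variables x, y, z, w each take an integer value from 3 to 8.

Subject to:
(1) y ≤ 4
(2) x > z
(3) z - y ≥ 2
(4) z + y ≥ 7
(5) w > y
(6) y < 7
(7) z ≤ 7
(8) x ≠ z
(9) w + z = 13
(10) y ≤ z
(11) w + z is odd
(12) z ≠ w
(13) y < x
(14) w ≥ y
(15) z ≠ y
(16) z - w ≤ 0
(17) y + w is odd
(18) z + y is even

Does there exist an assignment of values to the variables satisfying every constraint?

Satisfiable

Take x = 6, y = 3, z = 5, w = 8. Then constraint 3: z - y = 2; constraint 4: z + y = 8, and every other listed constraint is also met.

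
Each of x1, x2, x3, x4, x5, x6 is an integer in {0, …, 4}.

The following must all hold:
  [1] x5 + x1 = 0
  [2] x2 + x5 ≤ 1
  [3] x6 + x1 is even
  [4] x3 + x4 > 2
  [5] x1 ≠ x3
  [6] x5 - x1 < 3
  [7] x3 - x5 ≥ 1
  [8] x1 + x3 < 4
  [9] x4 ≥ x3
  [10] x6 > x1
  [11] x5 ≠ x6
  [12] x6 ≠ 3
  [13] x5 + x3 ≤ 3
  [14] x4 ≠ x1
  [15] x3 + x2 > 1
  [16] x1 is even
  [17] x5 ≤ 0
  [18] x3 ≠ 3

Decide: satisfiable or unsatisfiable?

Satisfiable

Take x1 = 0, x2 = 0, x3 = 2, x4 = 3, x5 = 0, x6 = 4. Then constraint 1: x5 + x1 = 0; constraint 2: x2 + x5 = 0; constraint 4: x3 + x4 = 5, and every other listed constraint is also met.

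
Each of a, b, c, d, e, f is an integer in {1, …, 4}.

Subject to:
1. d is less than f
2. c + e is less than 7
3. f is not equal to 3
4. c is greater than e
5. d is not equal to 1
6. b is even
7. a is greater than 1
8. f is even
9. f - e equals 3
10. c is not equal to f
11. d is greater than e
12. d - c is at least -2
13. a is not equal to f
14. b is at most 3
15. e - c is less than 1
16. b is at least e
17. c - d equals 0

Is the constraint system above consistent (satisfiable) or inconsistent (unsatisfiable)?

Satisfiable

Setting (a, b, c, d, e, f) = (2, 2, 3, 3, 1, 4) satisfies everything: constraint 2: c + e = 4; constraint 9: f - e = 3, and the others follow.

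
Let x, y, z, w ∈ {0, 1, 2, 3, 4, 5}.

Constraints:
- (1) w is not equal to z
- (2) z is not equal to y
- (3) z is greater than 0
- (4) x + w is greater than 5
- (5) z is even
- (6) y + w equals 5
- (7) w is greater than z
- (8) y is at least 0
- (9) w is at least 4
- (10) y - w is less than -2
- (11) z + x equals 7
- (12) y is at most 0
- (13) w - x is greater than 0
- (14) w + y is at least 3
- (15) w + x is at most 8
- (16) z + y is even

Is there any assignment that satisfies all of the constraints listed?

Satisfiable

Setting (x, y, z, w) = (3, 0, 4, 5) satisfies everything: constraint 4: x + w = 8; constraint 6: y + w = 5, and the others follow.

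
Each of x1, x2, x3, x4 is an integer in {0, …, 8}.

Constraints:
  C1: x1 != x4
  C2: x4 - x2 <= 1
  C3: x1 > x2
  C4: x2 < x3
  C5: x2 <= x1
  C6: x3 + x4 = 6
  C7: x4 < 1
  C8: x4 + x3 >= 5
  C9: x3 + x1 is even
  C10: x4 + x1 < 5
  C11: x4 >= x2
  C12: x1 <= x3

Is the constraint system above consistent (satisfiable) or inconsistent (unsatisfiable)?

Satisfiable

Setting (x1, x2, x3, x4) = (2, 0, 6, 0) satisfies everything: constraint 2: x4 - x2 = 0; constraint 6: x3 + x4 = 6, and the others follow.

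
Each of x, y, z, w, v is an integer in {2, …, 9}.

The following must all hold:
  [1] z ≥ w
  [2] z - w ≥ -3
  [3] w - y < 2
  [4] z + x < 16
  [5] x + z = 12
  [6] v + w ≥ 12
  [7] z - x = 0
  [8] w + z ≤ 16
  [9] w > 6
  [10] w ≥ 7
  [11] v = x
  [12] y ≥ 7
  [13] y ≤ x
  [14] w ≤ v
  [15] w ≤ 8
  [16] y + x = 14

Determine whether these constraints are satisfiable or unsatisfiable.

From constraints 12 and 13: x ≥ y ≥ 7. From constraints 1 and 10: z ≥ w ≥ 7. Hence x + z ≥ 14. But constraint 5 requires x + z = 12, and 12 < 14. Contradiction.

Unsatisfiable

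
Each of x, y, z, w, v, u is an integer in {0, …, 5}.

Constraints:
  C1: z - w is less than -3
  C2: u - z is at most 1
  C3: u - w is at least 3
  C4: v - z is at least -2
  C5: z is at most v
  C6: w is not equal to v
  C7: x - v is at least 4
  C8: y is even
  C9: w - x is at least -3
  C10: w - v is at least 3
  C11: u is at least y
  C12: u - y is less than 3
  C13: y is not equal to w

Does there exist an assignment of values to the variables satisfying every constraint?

Unsatisfiable

Constraints 2, 3, 4, 7, and 9 give u − w ≥ 3, w − x ≥ -3, x − v ≥ 4, v − z ≥ -2, z − u ≥ -1.
Adding all 5 inequalities: the left sides telescope to 0, and the right sides sum to 3 + (-3) + 4 + (-2) + (-1) = 1. So 0 ≥ 1, which is false.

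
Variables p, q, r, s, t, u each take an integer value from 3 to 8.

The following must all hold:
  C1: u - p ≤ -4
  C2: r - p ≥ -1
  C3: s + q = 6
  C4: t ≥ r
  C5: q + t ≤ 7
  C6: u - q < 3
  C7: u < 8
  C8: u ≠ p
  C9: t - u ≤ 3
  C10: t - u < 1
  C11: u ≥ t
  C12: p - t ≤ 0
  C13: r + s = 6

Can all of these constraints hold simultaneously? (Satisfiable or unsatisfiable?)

Constraints 1, 9, and 12 give p − u ≥ 4, u − t ≥ -3, t − p ≥ 0.
Adding all 3 inequalities: the left sides telescope to 0, and the right sides sum to 4 + (-3) + 0 = 1. So 0 ≥ 1, which is false.

Unsatisfiable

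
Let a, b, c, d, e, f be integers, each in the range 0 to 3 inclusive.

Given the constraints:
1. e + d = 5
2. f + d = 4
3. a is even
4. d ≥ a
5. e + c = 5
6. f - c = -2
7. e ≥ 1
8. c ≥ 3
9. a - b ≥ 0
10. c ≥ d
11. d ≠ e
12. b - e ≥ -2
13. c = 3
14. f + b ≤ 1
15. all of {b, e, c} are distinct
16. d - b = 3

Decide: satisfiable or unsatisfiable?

One satisfying assignment is a = 0, b = 0, c = 3, d = 3, e = 2, f = 1.
For the less obvious constraints — constraint 1: e + d = 5; constraint 2: f + d = 4 — and the others hold by inspection.

Satisfiable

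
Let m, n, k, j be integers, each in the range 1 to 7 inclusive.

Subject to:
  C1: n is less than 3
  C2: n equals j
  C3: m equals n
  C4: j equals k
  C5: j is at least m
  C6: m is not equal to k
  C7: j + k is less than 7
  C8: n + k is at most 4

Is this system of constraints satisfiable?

From constraints 2, 3, and 4, m = n = j = k, so m = k. But constraint 6 says m ≠ k. Contradiction.

Unsatisfiable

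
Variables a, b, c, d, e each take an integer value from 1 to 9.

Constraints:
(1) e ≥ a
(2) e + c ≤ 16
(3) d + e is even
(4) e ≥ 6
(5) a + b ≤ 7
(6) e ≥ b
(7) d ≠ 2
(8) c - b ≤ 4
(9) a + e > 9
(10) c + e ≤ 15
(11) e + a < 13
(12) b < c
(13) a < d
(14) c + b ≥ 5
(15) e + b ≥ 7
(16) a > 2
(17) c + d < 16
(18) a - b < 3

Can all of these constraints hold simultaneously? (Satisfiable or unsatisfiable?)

Take a = 3, b = 1, c = 5, d = 9, e = 9. Then constraint 2: e + c = 14; constraint 5: a + b = 4; constraint 8: c - b = 4, and every other listed constraint is also met.

Satisfiable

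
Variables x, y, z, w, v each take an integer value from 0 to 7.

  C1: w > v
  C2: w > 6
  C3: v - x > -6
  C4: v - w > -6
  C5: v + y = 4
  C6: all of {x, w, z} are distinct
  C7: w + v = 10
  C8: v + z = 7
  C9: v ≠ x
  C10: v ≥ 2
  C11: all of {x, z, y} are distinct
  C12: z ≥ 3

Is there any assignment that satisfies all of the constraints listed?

Try x = 6, y = 1, z = 4, w = 7, v = 3.
Check constraint 3: v - x = -3; constraint 4: v - w = -4; constraint 5: v + y = 4. The remaining constraints are straightforward to verify.

Satisfiable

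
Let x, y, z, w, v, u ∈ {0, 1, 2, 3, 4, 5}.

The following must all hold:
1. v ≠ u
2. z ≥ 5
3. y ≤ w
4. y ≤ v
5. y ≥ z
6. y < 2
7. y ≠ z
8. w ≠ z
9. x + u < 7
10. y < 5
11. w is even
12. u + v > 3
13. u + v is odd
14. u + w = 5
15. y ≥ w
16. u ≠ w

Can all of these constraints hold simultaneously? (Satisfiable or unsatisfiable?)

Unsatisfiable

From constraints 2 and 5: y ≥ z and z ≥ 5, so y ≥ 5. From constraint 6: y ≤ 1. But 1 < 5, so no value of y works.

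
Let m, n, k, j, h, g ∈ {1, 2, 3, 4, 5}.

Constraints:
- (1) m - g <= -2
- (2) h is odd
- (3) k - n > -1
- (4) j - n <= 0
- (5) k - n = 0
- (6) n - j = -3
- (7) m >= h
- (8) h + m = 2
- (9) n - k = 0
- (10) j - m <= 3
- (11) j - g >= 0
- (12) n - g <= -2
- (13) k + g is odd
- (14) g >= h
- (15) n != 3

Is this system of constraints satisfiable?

Unsatisfiable

Constraints 4, 11, and 12 give n − j ≥ 0, j − g ≥ 0, g − n ≥ 2.
Adding all 3 inequalities: the left sides telescope to 0, and the right sides sum to 0 + 0 + 2 = 2. So 0 ≥ 2, which is false.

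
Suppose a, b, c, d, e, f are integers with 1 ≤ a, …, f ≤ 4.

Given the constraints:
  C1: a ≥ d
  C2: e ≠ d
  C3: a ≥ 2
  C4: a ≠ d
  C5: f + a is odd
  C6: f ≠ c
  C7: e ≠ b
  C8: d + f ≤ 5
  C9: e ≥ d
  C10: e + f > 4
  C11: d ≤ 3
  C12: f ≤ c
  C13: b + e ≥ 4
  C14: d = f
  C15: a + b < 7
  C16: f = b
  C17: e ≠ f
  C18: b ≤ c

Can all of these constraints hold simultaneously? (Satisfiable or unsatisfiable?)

Setting (a, b, c, d, e, f) = (4, 1, 4, 1, 4, 1) satisfies everything: constraint 8: d + f = 2; constraint 10: e + f = 5, and the others follow.

Satisfiable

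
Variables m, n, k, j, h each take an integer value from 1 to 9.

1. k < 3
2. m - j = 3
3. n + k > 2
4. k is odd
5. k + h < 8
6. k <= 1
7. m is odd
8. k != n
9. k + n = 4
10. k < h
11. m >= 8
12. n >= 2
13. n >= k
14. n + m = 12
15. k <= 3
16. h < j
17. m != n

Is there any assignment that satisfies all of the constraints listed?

Satisfiable

Take m = 9, n = 3, k = 1, j = 6, h = 5. Then constraint 2: m - j = 3; constraint 3: n + k = 4; constraint 5: k + h = 6, and every other listed constraint is also met.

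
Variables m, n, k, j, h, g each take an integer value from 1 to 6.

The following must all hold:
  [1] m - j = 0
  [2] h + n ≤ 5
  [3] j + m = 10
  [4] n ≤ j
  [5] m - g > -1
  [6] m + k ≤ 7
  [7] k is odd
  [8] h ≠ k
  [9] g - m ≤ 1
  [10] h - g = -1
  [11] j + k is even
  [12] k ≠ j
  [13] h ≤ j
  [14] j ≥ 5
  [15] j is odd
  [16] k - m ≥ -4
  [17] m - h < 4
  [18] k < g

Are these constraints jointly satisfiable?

Satisfiable

Take m = 5, n = 1, k = 1, j = 5, h = 3, g = 4. Then constraint 1: m - j = 0; constraint 2: h + n = 4, and every other listed constraint is also met.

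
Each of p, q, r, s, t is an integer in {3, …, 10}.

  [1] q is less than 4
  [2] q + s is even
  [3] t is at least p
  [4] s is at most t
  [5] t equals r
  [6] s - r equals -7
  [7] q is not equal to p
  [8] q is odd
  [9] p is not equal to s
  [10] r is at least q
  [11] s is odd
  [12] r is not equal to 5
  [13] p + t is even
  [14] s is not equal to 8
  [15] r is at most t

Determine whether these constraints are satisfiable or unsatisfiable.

Satisfiable

One satisfying assignment is p = 8, q = 3, r = 10, s = 3, t = 10.
For the less obvious constraints — constraint 2: q + s = 6 is even; constraint 6: s - r = -7; constraint 8: q = 3 is odd — and the others hold by inspection.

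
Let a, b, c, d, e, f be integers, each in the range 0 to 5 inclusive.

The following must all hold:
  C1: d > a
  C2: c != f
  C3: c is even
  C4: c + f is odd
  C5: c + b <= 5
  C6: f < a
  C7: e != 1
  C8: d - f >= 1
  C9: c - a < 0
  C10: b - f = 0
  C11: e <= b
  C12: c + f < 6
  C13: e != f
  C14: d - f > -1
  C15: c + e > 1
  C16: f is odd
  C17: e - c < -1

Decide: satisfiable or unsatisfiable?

Setting (a, b, c, d, e, f) = (4, 3, 2, 5, 0, 3) satisfies everything: constraint 5: c + b = 5; constraint 8: d - f = 2, and the others follow.

Satisfiable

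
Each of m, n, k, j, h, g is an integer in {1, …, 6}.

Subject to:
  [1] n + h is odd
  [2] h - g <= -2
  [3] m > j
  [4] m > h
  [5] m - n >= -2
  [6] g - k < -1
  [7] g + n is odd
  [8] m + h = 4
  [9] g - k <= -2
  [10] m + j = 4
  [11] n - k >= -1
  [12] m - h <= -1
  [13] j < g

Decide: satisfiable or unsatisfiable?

Unsatisfiable

Constraints 2, 5, 9, 11, and 12 give n − k ≥ -1, k − g ≥ 2, g − h ≥ 2, h − m ≥ 1, m − n ≥ -2.
Adding all 5 inequalities: the left sides telescope to 0, and the right sides sum to (-1) + 2 + 2 + 1 + (-2) = 2. So 0 ≥ 2, which is false.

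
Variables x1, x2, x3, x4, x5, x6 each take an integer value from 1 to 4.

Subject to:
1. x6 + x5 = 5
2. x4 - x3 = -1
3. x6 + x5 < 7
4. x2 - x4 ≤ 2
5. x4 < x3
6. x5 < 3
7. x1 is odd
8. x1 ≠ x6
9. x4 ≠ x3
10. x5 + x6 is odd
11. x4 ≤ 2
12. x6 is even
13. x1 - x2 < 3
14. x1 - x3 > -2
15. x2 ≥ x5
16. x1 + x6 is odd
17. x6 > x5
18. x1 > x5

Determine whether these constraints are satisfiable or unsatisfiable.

Satisfiable

One satisfying assignment is x1 = 3, x2 = 2, x3 = 3, x4 = 2, x5 = 1, x6 = 4.
For the less obvious constraints — constraint 1: x6 + x5 = 5; constraint 2: x4 - x3 = -1; constraint 3: x6 + x5 = 5 — and the others hold by inspection.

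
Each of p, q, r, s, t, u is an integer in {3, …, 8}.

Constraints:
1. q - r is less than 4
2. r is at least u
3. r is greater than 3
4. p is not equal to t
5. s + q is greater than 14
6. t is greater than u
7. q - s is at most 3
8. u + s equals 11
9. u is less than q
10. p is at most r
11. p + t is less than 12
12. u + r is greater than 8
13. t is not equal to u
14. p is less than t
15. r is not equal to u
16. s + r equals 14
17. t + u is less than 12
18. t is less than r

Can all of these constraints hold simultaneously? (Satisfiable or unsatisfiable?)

Satisfiable

Take p = 4, q = 8, r = 7, s = 7, t = 6, u = 4. Then constraint 1: q - r = 1; constraint 5: s + q = 15; constraint 7: q - s = 1, and every other listed constraint is also met.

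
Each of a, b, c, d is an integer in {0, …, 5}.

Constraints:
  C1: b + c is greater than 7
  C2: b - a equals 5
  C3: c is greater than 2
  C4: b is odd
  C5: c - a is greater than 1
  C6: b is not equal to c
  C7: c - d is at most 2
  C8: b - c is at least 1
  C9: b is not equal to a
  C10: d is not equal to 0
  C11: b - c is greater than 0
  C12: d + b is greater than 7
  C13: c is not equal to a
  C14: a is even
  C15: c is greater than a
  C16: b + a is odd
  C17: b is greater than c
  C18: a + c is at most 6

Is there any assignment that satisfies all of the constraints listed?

Satisfiable

Take a = 0, b = 5, c = 4, d = 5. Then constraint 1: b + c = 9; constraint 2: b - a = 5, and every other listed constraint is also met.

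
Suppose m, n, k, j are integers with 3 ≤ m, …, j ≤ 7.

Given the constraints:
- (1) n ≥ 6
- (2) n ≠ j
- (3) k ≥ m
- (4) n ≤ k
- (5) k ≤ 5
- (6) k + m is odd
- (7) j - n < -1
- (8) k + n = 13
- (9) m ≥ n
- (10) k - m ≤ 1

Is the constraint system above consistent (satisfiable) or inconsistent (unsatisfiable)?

From constraints 1 and 9: m ≥ n and n ≥ 6, so m ≥ 6. From constraints 3 and 5: m ≤ k and k ≤ 5, so m ≤ 5. But 5 < 6, so no value of m works.

Unsatisfiable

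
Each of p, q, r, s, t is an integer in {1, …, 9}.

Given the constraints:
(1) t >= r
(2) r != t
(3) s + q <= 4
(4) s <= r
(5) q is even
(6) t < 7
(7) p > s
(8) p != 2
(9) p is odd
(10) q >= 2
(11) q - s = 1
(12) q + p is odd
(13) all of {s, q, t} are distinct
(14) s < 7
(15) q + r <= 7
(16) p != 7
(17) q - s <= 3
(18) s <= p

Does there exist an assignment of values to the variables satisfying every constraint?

Satisfiable

Setting (p, q, r, s, t) = (3, 2, 2, 1, 4) satisfies everything: constraint 3: s + q = 3; constraint 11: q - s = 1; constraint 15: q + r = 4, and the others follow.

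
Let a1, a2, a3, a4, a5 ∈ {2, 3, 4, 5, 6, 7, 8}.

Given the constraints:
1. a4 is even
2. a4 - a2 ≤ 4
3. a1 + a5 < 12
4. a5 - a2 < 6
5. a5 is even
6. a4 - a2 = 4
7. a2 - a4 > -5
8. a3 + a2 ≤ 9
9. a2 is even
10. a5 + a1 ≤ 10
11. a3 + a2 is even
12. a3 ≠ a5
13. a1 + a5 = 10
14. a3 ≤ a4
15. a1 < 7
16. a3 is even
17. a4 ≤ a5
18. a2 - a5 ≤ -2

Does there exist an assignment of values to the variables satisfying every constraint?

One satisfying assignment is a1 = 4, a2 = 2, a3 = 4, a4 = 6, a5 = 6.
For the less obvious constraints — constraint 2: a4 - a2 = 4; constraint 3: a1 + a5 = 10 — and the others hold by inspection.

Satisfiable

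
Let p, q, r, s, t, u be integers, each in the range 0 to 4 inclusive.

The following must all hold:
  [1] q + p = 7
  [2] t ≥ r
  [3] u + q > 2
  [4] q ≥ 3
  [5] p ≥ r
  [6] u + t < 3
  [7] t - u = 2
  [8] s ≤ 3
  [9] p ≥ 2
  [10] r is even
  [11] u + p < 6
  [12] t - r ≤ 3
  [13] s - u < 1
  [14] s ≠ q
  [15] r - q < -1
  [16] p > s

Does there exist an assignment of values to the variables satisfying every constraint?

Satisfiable

The assignment p = 3, q = 4, r = 0, s = 0, t = 2, u = 0 works:
  constraint 1 holds since q + p = 7.
  constraint 3 holds since u + q = 4.
The rest check out directly.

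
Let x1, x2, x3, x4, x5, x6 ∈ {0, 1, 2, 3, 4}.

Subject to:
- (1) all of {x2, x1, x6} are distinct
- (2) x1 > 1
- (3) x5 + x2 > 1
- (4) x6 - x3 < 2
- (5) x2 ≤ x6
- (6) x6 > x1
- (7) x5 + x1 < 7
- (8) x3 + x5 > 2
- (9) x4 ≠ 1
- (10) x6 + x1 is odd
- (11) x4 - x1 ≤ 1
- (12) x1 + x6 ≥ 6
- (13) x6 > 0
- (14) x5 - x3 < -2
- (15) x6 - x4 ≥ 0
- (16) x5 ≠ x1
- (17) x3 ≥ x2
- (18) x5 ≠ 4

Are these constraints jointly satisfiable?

Take x1 = 3, x2 = 1, x3 = 4, x4 = 3, x5 = 1, x6 = 4. Then constraint 3: x5 + x2 = 2; constraint 4: x6 - x3 = 0; constraint 7: x5 + x1 = 4, and every other listed constraint is also met.

Satisfiable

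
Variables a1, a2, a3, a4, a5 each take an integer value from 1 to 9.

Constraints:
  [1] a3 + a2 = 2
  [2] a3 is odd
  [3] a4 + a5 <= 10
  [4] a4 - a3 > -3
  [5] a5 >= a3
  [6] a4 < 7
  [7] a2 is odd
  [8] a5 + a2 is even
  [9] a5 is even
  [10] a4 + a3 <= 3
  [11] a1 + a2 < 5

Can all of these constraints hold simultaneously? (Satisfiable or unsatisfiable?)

Constraint 9 makes a5 even and constraint 7 makes a2 odd, so a5 + a2 must be odd. Constraint 8 says a5 + a2 is even — contradiction.

Unsatisfiable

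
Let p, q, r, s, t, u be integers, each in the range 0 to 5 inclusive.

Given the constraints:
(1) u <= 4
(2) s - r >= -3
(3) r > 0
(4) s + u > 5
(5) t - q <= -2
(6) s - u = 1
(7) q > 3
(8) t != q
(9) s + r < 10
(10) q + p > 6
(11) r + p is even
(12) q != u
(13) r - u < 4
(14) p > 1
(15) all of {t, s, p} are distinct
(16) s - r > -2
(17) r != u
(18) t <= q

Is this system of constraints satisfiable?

Satisfiable

Try p = 3, q = 5, r = 5, s = 4, t = 0, u = 3.
Check constraint 2: s - r = -1; constraint 4: s + u = 7. The remaining constraints are straightforward to verify.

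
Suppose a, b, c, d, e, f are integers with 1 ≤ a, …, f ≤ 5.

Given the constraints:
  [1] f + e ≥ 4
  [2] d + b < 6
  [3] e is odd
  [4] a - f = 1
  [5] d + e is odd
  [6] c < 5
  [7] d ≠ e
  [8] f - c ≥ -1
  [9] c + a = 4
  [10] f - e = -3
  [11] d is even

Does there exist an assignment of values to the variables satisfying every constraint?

Satisfiable

Take a = 3, b = 3, c = 1, d = 2, e = 5, f = 2. Then constraint 1: f + e = 7; constraint 2: d + b = 5, and every other listed constraint is also met.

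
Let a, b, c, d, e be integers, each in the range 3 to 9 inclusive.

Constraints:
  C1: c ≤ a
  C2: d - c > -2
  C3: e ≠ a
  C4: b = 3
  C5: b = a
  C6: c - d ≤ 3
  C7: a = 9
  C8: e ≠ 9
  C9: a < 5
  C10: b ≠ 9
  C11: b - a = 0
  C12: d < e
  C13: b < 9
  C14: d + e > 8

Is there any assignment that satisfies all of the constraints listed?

Constraint 4 fixes b = 3 and constraint 7 fixes a = 9, but constraint 5 requires b = a. Since 3 ≠ 9, contradiction.

Unsatisfiable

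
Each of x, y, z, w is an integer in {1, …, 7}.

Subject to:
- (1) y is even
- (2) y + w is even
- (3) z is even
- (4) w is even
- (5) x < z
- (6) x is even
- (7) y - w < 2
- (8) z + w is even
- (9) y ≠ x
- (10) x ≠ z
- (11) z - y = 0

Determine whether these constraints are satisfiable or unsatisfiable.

Take x = 2, y = 6, z = 6, w = 6. Then constraint 1: y = 6 is even; constraint 7: y - w = 0; constraint 11: z - y = 0, and every other listed constraint is also met.

Satisfiable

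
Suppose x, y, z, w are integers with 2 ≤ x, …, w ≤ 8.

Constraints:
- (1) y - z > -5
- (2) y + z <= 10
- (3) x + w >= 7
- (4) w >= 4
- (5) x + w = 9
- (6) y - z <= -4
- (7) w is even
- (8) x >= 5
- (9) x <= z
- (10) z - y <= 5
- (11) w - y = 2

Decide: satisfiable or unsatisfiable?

Satisfiable

Try x = 5, y = 2, z = 6, w = 4.
Check constraint 1: y - z = -4; constraint 2: y + z = 8; constraint 3: x + w = 9. The remaining constraints are straightforward to verify.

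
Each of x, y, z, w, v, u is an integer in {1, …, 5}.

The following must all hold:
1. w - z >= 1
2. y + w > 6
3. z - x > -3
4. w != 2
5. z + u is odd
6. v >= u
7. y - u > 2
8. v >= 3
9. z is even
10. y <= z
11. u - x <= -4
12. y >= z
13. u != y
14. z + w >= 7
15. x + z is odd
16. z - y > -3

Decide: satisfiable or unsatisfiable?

Satisfiable

Setting (x, y, z, w, v, u) = (5, 4, 4, 5, 5, 1) satisfies everything: constraint 1: w - z = 1; constraint 2: y + w = 9, and the others follow.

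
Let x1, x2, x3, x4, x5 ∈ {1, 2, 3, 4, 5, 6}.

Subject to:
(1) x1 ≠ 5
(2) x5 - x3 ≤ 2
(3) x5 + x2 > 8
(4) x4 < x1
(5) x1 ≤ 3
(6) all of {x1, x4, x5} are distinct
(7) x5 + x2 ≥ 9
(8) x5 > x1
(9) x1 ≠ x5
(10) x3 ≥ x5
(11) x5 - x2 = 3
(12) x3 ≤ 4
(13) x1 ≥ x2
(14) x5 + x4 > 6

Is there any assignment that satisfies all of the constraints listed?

Unsatisfiable

From constraints 10 and 12: x5 ≤ x3 ≤ 4. From constraints 5 and 13: x2 ≤ x1 ≤ 3. Hence x5 + x2 ≤ 7. But constraint 7 requires x5 + x2 ≥ 9, and 9 > 7. Contradiction.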